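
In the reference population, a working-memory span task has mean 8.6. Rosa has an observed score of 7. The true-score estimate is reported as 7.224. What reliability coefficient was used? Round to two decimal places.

0.86

T̂ = ρX + (1 − ρ)μ  ⇒  T̂ − μ = ρ(X − μ)
ρ = (T̂ − μ)/(X − μ) = (7.224 − 8.6) / (7 − 8.6) = -1.376 / -1.6 = 0.8600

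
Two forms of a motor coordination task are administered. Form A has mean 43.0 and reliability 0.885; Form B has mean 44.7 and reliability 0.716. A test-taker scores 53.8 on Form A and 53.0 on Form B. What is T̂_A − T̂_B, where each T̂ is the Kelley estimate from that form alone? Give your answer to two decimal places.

T̂_A = 0.885(53.8) + 0.115(43.0) = 52.5580
T̂_B = 0.716(53.0) + 0.284(44.7) = 50.6428
T̂_A − T̂_B = 1.9152

1.92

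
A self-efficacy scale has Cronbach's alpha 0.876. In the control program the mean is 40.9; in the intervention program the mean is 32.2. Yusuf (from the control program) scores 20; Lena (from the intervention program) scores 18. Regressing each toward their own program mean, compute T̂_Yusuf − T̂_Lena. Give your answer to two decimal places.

2.83

T̂_Yusuf = 0.876(20) + 0.124(40.9) = 22.5916
T̂_Lena = 0.876(18) + 0.124(32.2) = 19.7608
Difference = 22.5916 − 19.7608 = 2.8308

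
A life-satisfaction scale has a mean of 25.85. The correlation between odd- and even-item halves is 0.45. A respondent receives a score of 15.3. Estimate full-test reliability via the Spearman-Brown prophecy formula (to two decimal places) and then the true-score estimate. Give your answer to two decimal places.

Spearman-Brown: ρ = 2r/(1 + r) = 2(0.45)/(1 + 0.45) = 0.900/1.45 = 0.6207 → 0.62
T̂ = ρX + (1 − ρ)μ
  = 0.62 × 15.3 + 0.38 × 25.85
  = 9.486 + 9.8230
  = 19.309
  ≈ 19.31

19.31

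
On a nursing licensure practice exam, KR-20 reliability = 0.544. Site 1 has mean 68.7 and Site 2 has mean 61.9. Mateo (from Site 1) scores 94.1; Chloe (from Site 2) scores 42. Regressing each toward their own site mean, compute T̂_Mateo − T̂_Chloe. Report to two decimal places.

T̂_Mateo = 0.544(94.1) + 0.456(68.7) = 82.5176
T̂_Chloe = 0.544(42) + 0.456(61.9) = 51.0744
Difference = 82.5176 − 51.0744 = 31.4432

31.44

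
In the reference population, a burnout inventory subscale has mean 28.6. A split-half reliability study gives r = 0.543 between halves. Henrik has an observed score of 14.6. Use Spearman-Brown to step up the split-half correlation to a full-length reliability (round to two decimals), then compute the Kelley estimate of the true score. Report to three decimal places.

Spearman-Brown: ρ = 2r/(1 + r) = 2(0.543)/(1 + 0.543) = 1.0860/1.543 = 0.7038 → 0.70
Regress the observed score toward the mean by the unreliability: T̂ = 0.70·14.6 + 0.30·28.6 = 10.220 + 8.580 = 18.8000.

18.800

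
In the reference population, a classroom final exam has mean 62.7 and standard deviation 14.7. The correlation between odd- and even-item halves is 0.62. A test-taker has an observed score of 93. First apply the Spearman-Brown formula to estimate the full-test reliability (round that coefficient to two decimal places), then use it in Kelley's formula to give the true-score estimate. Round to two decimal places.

Spearman-Brown: ρ = 2r/(1 + r) = 2(0.62)/(1 + 0.62) = 1.240/1.62 = 0.7654 → 0.77
T̂ = 0.77(93) + 0.23(62.7) = 71.61 + 14.421 = 86.031 → 86.03

86.03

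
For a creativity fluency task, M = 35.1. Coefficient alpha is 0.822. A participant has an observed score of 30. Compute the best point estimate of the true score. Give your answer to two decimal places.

30.91

T̂ = 0.822(30) + 0.178(35.1) = 24.660 + 6.2478 = 30.908 → 30.91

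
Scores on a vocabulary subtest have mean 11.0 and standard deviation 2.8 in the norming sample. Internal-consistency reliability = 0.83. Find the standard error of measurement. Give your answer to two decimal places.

SEM = SD · √(1 − ρ) = 2.8 × √0.17 = 2.8 × 0.4123 = 1.154

1.15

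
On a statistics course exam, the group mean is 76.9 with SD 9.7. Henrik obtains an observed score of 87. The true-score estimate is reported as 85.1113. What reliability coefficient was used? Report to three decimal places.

T̂ = ρX + (1 − ρ)μ  ⇒  T̂ − μ = ρ(X − μ)
ρ = (T̂ − μ)/(X − μ) = (85.1113 − 76.9) / (87 − 76.9) = 8.2113 / 10.1 = 0.81300

0.813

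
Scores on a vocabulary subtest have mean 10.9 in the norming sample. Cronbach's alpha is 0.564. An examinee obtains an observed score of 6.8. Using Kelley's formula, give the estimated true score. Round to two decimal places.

8.59

T̂ = ρX + (1 − ρ)μ
  = 0.564 × 6.8 + 0.436 × 10.9
  = 3.8352 + 4.7524
  = 8.588
  ≈ 8.59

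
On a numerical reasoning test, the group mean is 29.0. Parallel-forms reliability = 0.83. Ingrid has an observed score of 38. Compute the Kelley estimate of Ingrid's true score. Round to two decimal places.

Regress the observed score toward the mean by the unreliability: T̂ = 0.83·38 + 0.17·29.0 = 31.54 + 4.930 = 36.470.

36.47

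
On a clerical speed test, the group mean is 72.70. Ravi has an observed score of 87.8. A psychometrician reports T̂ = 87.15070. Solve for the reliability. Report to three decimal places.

T̂ = ρX + (1 − ρ)μ  ⇒  T̂ − μ = ρ(X − μ)
ρ = (T̂ − μ)/(X − μ) = (87.15070 − 72.70) / (87.8 − 72.70) = 14.45070 / 15.10 = 0.95700

0.957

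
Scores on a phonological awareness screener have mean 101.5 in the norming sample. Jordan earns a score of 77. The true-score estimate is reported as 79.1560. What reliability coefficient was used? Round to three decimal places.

0.912

T̂ = ρX + (1 − ρ)μ  ⇒  T̂ − μ = ρ(X − μ)
ρ = (T̂ − μ)/(X − μ) = (79.1560 − 101.5) / (77 − 101.5) = -22.3440 / -24.5 = 0.91200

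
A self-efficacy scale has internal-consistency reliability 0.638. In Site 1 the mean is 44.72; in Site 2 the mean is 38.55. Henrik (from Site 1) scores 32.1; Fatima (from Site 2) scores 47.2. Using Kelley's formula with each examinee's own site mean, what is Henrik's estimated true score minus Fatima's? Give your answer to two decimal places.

T̂_Henrik = 0.638(32.1) + 0.362(44.72) = 36.6684
T̂_Fatima = 0.638(47.2) + 0.362(38.55) = 44.0687
Difference = 36.6684 − 44.0687 = -7.4003

-7.40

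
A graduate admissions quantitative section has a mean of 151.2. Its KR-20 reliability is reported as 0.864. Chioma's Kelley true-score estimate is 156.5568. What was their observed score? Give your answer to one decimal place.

T̂ = ρX + (1 − ρ)μ  ⇒  X = (T̂ − (1 − ρ)μ) / ρ
X = (156.5568 − 0.136 × 151.2) / 0.864 = (156.5568 − 20.5632) / 0.864 = 135.9936 / 0.864 = 157.400

157.4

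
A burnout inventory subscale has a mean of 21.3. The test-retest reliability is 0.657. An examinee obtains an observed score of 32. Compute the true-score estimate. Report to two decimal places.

T̂ = ρX + (1 − ρ)μ
  = 0.657 × 32 + 0.343 × 21.3
  = 21.024 + 7.3059
  = 28.330
  ≈ 28.33

28.33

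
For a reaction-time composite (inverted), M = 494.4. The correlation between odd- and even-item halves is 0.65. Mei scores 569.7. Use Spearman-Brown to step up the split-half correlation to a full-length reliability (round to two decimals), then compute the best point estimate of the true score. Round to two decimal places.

553.89

Spearman-Brown: ρ = 2r/(1 + r) = 2(0.65)/(1 + 0.65) = 1.300/1.65 = 0.7879 → 0.79
Weight the observed score by reliability and the mean by (1 − reliability): T̂ = 0.79·569.7 + 0.21·494.4 = 450.063 + 103.824 = 553.887.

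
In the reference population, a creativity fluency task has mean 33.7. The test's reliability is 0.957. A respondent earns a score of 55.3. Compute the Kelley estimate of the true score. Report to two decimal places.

54.37

Weight the observed score by reliability and the mean by (1 − reliability): T̂ = 0.957·55.3 + 0.043·33.7 = 52.9221 + 1.4491 = 54.371.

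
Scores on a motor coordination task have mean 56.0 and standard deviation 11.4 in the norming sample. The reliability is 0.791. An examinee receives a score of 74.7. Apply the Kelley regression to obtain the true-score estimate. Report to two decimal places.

70.79

T̂ = ρX + (1 − ρ)μ
  = 0.791 × 74.7 + 0.209 × 56.0
  = 59.0877 + 11.7040
  = 70.792
  ≈ 70.79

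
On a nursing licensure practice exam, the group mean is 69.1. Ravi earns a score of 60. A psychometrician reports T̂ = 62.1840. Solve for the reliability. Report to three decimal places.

0.760

T̂ = ρX + (1 − ρ)μ  ⇒  T̂ − μ = ρ(X − μ)
ρ = (T̂ − μ)/(X − μ) = (62.1840 − 69.1) / (60 − 69.1) = -6.9160 / -9.1 = 0.76000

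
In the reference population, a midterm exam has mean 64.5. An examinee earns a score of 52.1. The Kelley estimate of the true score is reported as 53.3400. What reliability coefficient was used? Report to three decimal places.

T̂ = ρX + (1 − ρ)μ  ⇒  T̂ − μ = ρ(X − μ)
ρ = (T̂ − μ)/(X − μ) = (53.3400 − 64.5) / (52.1 − 64.5) = -11.1600 / -12.4 = 0.90000

0.900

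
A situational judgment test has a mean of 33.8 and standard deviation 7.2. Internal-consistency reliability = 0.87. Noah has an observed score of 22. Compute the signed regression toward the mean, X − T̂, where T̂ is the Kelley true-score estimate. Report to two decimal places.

-1.53

Kelley's formula gives T̂ = 0.87·22 + 0.13·33.8 = 19.14 + 4.394 = 23.5340.
X − T̂ = 22 − 23.534 = -1.534 → -1.53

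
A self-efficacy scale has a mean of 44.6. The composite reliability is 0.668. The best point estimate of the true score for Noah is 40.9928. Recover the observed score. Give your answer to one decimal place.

T̂ = ρX + (1 − ρ)μ  ⇒  X = (T̂ − (1 − ρ)μ) / ρ
X = (40.9928 − 0.332 × 44.6) / 0.668 = (40.9928 − 14.8072) / 0.668 = 26.1856 / 0.668 = 39.200

39.2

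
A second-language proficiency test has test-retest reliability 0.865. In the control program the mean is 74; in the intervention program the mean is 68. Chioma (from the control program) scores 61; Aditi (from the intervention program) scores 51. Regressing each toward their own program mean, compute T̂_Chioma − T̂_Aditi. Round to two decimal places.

9.46

T̂_Chioma = 0.865(61) + 0.135(74) = 62.7550
T̂_Aditi = 0.865(51) + 0.135(68) = 53.2950
Difference = 62.7550 − 53.2950 = 9.4600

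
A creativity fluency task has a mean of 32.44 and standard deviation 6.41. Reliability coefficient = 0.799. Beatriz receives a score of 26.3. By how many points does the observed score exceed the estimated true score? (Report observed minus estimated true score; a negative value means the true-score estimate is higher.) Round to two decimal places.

-1.23

T̂ = 0.799(26.3) + 0.201(32.44) = 21.0137 + 6.52044 = 27.5341 → 27.534
X − T̂ = 26.3 − 27.534 = -1.234 → -1.23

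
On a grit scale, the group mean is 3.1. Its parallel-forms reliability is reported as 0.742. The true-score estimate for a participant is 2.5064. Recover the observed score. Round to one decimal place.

2.3

T̂ = ρX + (1 − ρ)μ  ⇒  X = (T̂ − (1 − ρ)μ) / ρ
X = (2.5064 − 0.258 × 3.1) / 0.742 = (2.5064 − 0.7998) / 0.742 = 1.7066 / 0.742 = 2.300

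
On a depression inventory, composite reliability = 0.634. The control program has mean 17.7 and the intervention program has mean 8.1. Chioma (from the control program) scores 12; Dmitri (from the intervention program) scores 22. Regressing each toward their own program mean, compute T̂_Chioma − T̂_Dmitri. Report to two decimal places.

-2.83

T̂_Chioma = 0.634(12) + 0.366(17.7) = 14.0862
T̂_Dmitri = 0.634(22) + 0.366(8.1) = 16.9126
Difference = 14.0862 − 16.9126 = -2.8264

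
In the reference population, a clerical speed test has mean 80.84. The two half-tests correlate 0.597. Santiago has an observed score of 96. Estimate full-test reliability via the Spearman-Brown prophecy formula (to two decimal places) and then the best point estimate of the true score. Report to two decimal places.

92.21

Spearman-Brown: ρ = 2r/(1 + r) = 2(0.597)/(1 + 0.597) = 1.1940/1.597 = 0.7477 → 0.75
T̂ = ρX + (1 − ρ)μ
  = 0.75 × 96 + 0.25 × 80.84
  = 72.00 + 20.2100
  = 92.210
  ≈ 92.21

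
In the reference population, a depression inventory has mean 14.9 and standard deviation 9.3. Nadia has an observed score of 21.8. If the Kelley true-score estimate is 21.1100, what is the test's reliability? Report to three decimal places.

0.900

T̂ = ρX + (1 − ρ)μ  ⇒  T̂ − μ = ρ(X − μ)
ρ = (T̂ − μ)/(X − μ) = (21.1100 − 14.9) / (21.8 − 14.9) = 6.2100 / 6.9 = 0.90000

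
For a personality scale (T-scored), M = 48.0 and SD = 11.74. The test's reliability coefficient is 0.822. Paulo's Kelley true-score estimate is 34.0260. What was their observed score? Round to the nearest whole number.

31

T̂ = ρX + (1 − ρ)μ  ⇒  X = (T̂ − (1 − ρ)μ) / ρ
X = (34.0260 − 0.178 × 48.0) / 0.822 = (34.0260 − 8.5440) / 0.822 = 25.4820 / 0.822 = 31.00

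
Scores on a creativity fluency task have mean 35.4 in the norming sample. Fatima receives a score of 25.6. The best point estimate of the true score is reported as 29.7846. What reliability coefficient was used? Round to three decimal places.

T̂ = ρX + (1 − ρ)μ  ⇒  T̂ − μ = ρ(X − μ)
ρ = (T̂ − μ)/(X − μ) = (29.7846 − 35.4) / (25.6 − 35.4) = -5.6154 / -9.8 = 0.57300

0.573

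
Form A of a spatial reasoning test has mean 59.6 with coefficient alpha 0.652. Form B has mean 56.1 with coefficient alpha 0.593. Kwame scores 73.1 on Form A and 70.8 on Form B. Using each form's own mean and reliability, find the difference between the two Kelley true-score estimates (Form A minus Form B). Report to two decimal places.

3.58

T̂_A = 0.652(73.1) + 0.348(59.6) = 68.4020
T̂_B = 0.593(70.8) + 0.407(56.1) = 64.8171
T̂_A − T̂_B = 3.5849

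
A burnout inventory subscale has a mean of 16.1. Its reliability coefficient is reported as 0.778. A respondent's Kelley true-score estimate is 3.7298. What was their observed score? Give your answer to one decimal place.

0.2

T̂ = ρX + (1 − ρ)μ  ⇒  X = (T̂ − (1 − ρ)μ) / ρ
X = (3.7298 − 0.222 × 16.1) / 0.778 = (3.7298 − 3.5742) / 0.778 = 0.1556 / 0.778 = 0.200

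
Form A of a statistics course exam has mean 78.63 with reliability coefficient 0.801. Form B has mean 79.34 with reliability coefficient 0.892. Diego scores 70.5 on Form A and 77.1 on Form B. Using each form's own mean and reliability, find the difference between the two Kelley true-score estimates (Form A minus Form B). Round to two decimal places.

T̂_A = 0.801(70.5) + 0.199(78.63) = 72.1179
T̂_B = 0.892(77.1) + 0.108(79.34) = 77.3419
T̂_A − T̂_B = -5.2241

-5.22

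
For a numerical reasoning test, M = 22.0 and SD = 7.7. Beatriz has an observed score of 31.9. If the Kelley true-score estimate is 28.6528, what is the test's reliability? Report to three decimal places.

0.672

T̂ = ρX + (1 − ρ)μ  ⇒  T̂ − μ = ρ(X − μ)
ρ = (T̂ − μ)/(X − μ) = (28.6528 − 22.0) / (31.9 − 22.0) = 6.6528 / 9.9 = 0.67200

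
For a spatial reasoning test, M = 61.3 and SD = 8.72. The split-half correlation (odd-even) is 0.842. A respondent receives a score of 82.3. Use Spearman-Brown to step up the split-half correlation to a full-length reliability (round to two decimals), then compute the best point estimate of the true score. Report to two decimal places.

Spearman-Brown: ρ = 2r/(1 + r) = 2(0.842)/(1 + 0.842) = 1.6840/1.842 = 0.9142 → 0.91
T̂ = ρX + (1 − ρ)μ
  = 0.91 × 82.3 + 0.09 × 61.3
  = 74.893 + 5.517
  = 80.410
  ≈ 80.41

80.41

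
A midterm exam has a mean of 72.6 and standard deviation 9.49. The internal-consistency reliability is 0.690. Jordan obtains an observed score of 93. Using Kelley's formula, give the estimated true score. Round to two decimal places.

86.68

Weight the observed score by reliability and the mean by (1 − reliability): T̂ = 0.690·93 + 0.310·72.6 = 64.170 + 22.5060 = 86.676.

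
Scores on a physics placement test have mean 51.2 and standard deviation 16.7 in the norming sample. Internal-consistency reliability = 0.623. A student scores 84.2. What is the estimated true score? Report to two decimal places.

T̂ = ρX + (1 − ρ)μ
  = 0.623 × 84.2 + 0.377 × 51.2
  = 52.4566 + 19.3024
  = 71.759
  ≈ 71.76

71.76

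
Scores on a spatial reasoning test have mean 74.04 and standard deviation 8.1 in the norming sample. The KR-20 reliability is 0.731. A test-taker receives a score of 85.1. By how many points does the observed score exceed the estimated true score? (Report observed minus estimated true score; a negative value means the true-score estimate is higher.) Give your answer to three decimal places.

Kelley's formula gives T̂ = 0.731·85.1 + 0.269·74.04 = 62.2081 + 19.91676 = 82.12486.
X − T̂ = 85.1 − 82.1249 = 2.9751 → 2.975

2.975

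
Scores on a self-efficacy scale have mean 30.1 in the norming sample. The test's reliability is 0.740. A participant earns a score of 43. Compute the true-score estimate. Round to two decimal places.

39.65

Kelley's formula gives T̂ = 0.740·43 + 0.260·30.1 = 31.820 + 7.8260 = 39.646.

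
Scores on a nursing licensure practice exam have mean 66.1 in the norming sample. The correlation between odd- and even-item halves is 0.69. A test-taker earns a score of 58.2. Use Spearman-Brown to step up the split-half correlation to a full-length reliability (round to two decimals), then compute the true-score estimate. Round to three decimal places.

59.622

Spearman-Brown: ρ = 2r/(1 + r) = 2(0.69)/(1 + 0.69) = 1.380/1.69 = 0.8166 → 0.82
T̂ = ρX + (1 − ρ)μ
  = 0.82 × 58.2 + 0.18 × 66.1
  = 47.724 + 11.898
  = 59.6220
  ≈ 59.622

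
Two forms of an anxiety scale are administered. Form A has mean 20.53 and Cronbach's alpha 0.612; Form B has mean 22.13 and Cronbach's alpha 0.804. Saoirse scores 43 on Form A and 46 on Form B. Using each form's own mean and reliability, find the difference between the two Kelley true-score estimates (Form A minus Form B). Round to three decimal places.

T̂_A = 0.612(43) + 0.388(20.53) = 34.28164
T̂_B = 0.804(46) + 0.196(22.13) = 41.32148
T̂_A − T̂_B = -7.03984

-7.040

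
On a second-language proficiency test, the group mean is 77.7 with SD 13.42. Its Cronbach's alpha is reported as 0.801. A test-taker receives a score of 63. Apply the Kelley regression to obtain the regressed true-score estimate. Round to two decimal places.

Kelley's formula gives T̂ = 0.801·63 + 0.199·77.7 = 50.463 + 15.4623 = 65.925.

65.93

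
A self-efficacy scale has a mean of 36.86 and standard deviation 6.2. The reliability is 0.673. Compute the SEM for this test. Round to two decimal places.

SEM = SD · √(1 − ρ) = 6.2 × √0.327 = 6.2 × 0.5718 = 3.545

3.55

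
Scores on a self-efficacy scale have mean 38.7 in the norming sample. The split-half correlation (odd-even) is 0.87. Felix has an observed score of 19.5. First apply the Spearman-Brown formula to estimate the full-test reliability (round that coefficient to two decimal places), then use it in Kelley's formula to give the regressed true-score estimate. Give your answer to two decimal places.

20.84

Spearman-Brown: ρ = 2r/(1 + r) = 2(0.87)/(1 + 0.87) = 1.740/1.87 = 0.9305 → 0.93
T̂ = 0.93(19.5) + 0.07(38.7) = 18.135 + 2.709 = 20.844 → 20.84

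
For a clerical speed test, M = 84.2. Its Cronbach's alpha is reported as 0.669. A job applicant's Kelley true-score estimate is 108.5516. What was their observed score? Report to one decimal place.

120.6

T̂ = ρX + (1 − ρ)μ  ⇒  X = (T̂ − (1 − ρ)μ) / ρ
X = (108.5516 − 0.331 × 84.2) / 0.669 = (108.5516 − 27.8702) / 0.669 = 80.6814 / 0.669 = 120.600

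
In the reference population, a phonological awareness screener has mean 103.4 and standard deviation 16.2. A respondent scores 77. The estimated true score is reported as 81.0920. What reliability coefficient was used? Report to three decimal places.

T̂ = ρX + (1 − ρ)μ  ⇒  T̂ − μ = ρ(X − μ)
ρ = (T̂ − μ)/(X − μ) = (81.0920 − 103.4) / (77 − 103.4) = -22.3080 / -26.4 = 0.84500

0.845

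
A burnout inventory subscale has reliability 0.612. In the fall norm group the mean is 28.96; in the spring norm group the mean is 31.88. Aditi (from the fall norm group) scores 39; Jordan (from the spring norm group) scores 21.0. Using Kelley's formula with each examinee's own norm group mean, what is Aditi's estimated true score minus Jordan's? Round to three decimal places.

T̂_Aditi = 0.612(39) + 0.388(28.96) = 35.10448
T̂_Jordan = 0.612(21.0) + 0.388(31.88) = 25.22144
Difference = 35.10448 − 25.22144 = 9.88304

9.883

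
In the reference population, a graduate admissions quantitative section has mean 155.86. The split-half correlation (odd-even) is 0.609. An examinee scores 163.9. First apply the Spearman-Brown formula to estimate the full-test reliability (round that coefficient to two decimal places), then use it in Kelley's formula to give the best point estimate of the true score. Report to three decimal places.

161.970

Spearman-Brown: ρ = 2r/(1 + r) = 2(0.609)/(1 + 0.609) = 1.2180/1.609 = 0.7570 → 0.76
Weight the observed score by reliability and the mean by (1 − reliability): T̂ = 0.76·163.9 + 0.24·155.86 = 124.564 + 37.4064 = 161.9704.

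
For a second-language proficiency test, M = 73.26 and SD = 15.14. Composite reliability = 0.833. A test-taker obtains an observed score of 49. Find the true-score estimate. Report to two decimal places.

53.05

T̂ = ρX + (1 − ρ)μ
  = 0.833 × 49 + 0.167 × 73.26
  = 40.817 + 12.23442
  = 53.051
  ≈ 53.05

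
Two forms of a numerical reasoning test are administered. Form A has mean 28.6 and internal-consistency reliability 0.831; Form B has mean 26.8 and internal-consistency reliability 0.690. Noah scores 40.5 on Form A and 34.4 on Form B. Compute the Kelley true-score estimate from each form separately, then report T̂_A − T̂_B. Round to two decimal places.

T̂_A = 0.831(40.5) + 0.169(28.6) = 38.4889
T̂_B = 0.690(34.4) + 0.310(26.8) = 32.0440
T̂_A − T̂_B = 6.4449

6.44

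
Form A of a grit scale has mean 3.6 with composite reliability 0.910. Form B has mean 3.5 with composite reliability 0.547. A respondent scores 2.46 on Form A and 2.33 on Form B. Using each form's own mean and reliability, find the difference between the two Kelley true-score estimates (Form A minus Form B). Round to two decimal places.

-0.30

T̂_A = 0.910(2.46) + 0.090(3.6) = 2.5626
T̂_B = 0.547(2.33) + 0.453(3.5) = 2.8600
T̂_A − T̂_B = -0.2974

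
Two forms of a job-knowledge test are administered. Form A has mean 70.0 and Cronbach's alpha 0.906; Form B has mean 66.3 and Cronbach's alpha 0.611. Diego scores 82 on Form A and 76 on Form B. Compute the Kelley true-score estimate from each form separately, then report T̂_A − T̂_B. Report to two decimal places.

T̂_A = 0.906(82) + 0.094(70.0) = 80.8720
T̂_B = 0.611(76) + 0.389(66.3) = 72.2267
T̂_A − T̂_B = 8.6453

8.65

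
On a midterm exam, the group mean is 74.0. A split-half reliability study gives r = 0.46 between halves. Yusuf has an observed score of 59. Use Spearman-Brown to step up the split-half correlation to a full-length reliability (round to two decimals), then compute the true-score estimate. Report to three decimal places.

64.550

Spearman-Brown: ρ = 2r/(1 + r) = 2(0.46)/(1 + 0.46) = 0.920/1.46 = 0.6301 → 0.63
T̂ = ρX + (1 − ρ)μ
  = 0.63 × 59 + 0.37 × 74.0
  = 37.17 + 27.380
  = 64.5500
  ≈ 64.550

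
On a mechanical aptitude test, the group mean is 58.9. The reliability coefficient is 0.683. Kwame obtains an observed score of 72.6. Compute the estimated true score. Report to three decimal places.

68.257

T̂ = ρX + (1 − ρ)μ
  = 0.683 × 72.6 + 0.317 × 58.9
  = 49.5858 + 18.6713
  = 68.2571
  ≈ 68.257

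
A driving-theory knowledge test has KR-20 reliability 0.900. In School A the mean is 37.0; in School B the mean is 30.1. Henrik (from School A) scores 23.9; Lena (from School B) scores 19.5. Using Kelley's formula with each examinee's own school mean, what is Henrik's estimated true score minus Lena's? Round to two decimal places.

T̂_Henrik = 0.900(23.9) + 0.100(37.0) = 25.2100
T̂_Lena = 0.900(19.5) + 0.100(30.1) = 20.5600
Difference = 25.2100 − 20.5600 = 4.6500

4.65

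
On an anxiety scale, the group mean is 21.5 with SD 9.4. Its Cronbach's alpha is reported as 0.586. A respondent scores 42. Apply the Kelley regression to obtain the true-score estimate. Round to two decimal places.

33.51

T̂ = ρX + (1 − ρ)μ
  = 0.586 × 42 + 0.414 × 21.5
  = 24.612 + 8.9010
  = 33.513
  ≈ 33.51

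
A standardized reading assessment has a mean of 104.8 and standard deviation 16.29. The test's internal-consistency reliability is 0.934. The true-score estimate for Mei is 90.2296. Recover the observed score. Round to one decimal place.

T̂ = ρX + (1 − ρ)μ  ⇒  X = (T̂ − (1 − ρ)μ) / ρ
X = (90.2296 − 0.066 × 104.8) / 0.934 = (90.2296 − 6.9168) / 0.934 = 83.3128 / 0.934 = 89.200

89.2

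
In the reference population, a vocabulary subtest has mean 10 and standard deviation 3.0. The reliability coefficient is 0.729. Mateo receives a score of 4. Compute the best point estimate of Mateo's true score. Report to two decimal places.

5.63

Regress the observed score toward the mean by the unreliability: T̂ = 0.729·4 + 0.271·10 = 2.916 + 2.710 = 5.626.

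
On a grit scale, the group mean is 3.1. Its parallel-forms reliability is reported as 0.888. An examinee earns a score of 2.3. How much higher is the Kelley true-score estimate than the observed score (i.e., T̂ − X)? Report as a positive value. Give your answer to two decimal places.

0.09

T̂ = ρX + (1 − ρ)μ
  = 0.888 × 2.3 + 0.112 × 3.1
  = 2.0424 + 0.3472
  = 2.3896
  ≈ 2.390
T̂ − X = 2.390 − 2.3 = 0.090 → 0.09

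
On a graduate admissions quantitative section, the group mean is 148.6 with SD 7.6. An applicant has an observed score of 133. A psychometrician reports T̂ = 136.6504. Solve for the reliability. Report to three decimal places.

0.766

T̂ = ρX + (1 − ρ)μ  ⇒  T̂ − μ = ρ(X − μ)
ρ = (T̂ − μ)/(X − μ) = (136.6504 − 148.6) / (133 − 148.6) = -11.9496 / -15.6 = 0.76600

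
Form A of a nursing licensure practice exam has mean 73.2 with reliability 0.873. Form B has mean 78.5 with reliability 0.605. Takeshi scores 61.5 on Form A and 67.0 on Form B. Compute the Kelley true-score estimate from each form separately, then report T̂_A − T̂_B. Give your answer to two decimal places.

T̂_A = 0.873(61.5) + 0.127(73.2) = 62.9859
T̂_B = 0.605(67.0) + 0.395(78.5) = 71.5425
T̂_A − T̂_B = -8.5566

-8.56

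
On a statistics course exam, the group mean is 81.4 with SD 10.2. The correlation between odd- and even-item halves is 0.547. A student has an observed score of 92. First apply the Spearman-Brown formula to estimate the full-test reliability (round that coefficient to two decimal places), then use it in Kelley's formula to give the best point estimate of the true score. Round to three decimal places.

88.926

Spearman-Brown: ρ = 2r/(1 + r) = 2(0.547)/(1 + 0.547) = 1.0940/1.547 = 0.7072 → 0.71
T̂ = ρX + (1 − ρ)μ
  = 0.71 × 92 + 0.29 × 81.4
  = 65.32 + 23.606
  = 88.9260
  ≈ 88.926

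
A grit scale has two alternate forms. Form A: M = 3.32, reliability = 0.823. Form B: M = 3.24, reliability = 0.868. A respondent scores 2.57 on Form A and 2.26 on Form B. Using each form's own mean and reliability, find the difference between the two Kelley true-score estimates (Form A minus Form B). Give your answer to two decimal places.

0.31

T̂_A = 0.823(2.57) + 0.177(3.32) = 2.7027
T̂_B = 0.868(2.26) + 0.132(3.24) = 2.3894
T̂_A − T̂_B = 0.3134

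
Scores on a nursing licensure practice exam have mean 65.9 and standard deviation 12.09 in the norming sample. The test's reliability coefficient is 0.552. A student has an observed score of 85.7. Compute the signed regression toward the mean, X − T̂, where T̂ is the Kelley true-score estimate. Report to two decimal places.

8.87

T̂ = ρX + (1 − ρ)μ
  = 0.552 × 85.7 + 0.448 × 65.9
  = 47.3064 + 29.5232
  = 76.8296
  ≈ 76.830
X − T̂ = 85.7 − 76.830 = 8.870 → 8.87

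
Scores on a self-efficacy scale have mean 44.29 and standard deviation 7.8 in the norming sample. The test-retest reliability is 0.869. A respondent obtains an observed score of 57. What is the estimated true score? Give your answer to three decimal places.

55.335

Weight the observed score by reliability and the mean by (1 − reliability): T̂ = 0.869·57 + 0.131·44.29 = 49.533 + 5.80199 = 55.3350.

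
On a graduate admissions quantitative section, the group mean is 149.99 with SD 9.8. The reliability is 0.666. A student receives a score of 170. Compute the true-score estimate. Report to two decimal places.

T̂ = ρX + (1 − ρ)μ
  = 0.666 × 170 + 0.334 × 149.99
  = 113.220 + 50.09666
  = 163.317
  ≈ 163.32

163.32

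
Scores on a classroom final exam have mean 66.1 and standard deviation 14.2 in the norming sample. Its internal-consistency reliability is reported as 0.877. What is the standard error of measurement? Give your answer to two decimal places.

4.98

SEM = SD · √(1 − ρ) = 14.2 × √0.123 = 14.2 × 0.3507 = 4.980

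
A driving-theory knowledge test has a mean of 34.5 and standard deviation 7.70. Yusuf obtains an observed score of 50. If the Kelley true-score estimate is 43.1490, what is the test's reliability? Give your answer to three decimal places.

0.558

T̂ = ρX + (1 − ρ)μ  ⇒  T̂ − μ = ρ(X − μ)
ρ = (T̂ − μ)/(X − μ) = (43.1490 − 34.5) / (50 − 34.5) = 8.6490 / 15.5 = 0.55800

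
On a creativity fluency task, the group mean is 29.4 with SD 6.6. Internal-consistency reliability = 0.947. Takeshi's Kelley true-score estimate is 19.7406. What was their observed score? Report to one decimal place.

19.2

T̂ = ρX + (1 − ρ)μ  ⇒  X = (T̂ − (1 − ρ)μ) / ρ
X = (19.7406 − 0.053 × 29.4) / 0.947 = (19.7406 − 1.5582) / 0.947 = 18.1824 / 0.947 = 19.200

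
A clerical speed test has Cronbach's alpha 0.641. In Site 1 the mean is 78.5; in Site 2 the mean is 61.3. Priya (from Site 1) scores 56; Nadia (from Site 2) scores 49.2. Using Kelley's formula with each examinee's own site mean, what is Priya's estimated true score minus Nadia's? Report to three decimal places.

10.534

T̂_Priya = 0.641(56) + 0.359(78.5) = 64.07750
T̂_Nadia = 0.641(49.2) + 0.359(61.3) = 53.54390
Difference = 64.07750 − 53.54390 = 10.53360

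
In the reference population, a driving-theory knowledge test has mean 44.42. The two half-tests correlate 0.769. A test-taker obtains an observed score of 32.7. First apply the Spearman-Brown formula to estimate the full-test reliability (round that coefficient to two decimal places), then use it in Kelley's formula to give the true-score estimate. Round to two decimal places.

34.22

Spearman-Brown: ρ = 2r/(1 + r) = 2(0.769)/(1 + 0.769) = 1.5380/1.769 = 0.8694 → 0.87
T̂ = ρX + (1 − ρ)μ
  = 0.87 × 32.7 + 0.13 × 44.42
  = 28.449 + 5.7746
  = 34.224
  ≈ 34.22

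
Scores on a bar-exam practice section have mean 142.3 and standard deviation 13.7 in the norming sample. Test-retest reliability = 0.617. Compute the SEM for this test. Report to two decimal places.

8.48

SEM = SD · √(1 − ρ) = 13.7 × √0.383 = 13.7 × 0.6189 = 8.479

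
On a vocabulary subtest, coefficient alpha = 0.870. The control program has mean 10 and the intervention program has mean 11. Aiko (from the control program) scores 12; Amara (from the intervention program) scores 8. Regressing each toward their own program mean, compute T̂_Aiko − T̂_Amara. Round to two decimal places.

T̂_Aiko = 0.870(12) + 0.130(10) = 11.7400
T̂_Amara = 0.870(8) + 0.130(11) = 8.3900
Difference = 11.7400 − 8.3900 = 3.3500

3.35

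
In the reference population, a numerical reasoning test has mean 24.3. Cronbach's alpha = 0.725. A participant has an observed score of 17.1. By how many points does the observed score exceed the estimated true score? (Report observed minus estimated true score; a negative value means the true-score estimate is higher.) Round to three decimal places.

-1.980

T̂ = 0.725(17.1) + 0.275(24.3) = 12.3975 + 6.6825 = 19.08000 → 19.0800
X − T̂ = 17.1 − 19.0800 = -1.9800 → -1.980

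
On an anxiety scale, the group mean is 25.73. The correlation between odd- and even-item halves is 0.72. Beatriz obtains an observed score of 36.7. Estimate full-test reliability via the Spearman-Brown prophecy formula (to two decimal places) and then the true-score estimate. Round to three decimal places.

34.945

Spearman-Brown: ρ = 2r/(1 + r) = 2(0.72)/(1 + 0.72) = 1.440/1.72 = 0.8372 → 0.84
T̂ = ρX + (1 − ρ)μ
  = 0.84 × 36.7 + 0.16 × 25.73
  = 30.828 + 4.1168
  = 34.9448
  ≈ 34.945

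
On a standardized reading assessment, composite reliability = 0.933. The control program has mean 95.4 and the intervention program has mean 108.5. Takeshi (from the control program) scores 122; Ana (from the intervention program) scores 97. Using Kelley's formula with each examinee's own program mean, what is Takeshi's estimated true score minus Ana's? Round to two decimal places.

T̂_Takeshi = 0.933(122) + 0.067(95.4) = 120.2178
T̂_Ana = 0.933(97) + 0.067(108.5) = 97.7705
Difference = 120.2178 − 97.7705 = 22.4473

22.45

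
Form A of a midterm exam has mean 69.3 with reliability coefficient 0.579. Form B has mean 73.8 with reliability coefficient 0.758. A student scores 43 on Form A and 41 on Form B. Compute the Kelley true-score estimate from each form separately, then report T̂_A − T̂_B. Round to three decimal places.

5.135

T̂_A = 0.579(43) + 0.421(69.3) = 54.07230
T̂_B = 0.758(41) + 0.242(73.8) = 48.93760
T̂_A − T̂_B = 5.13470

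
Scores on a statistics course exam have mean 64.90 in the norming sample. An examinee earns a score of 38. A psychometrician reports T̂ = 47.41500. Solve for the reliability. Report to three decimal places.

0.650

T̂ = ρX + (1 − ρ)μ  ⇒  T̂ − μ = ρ(X − μ)
ρ = (T̂ − μ)/(X − μ) = (47.41500 − 64.90) / (38 − 64.90) = -17.48500 / -26.90 = 0.65000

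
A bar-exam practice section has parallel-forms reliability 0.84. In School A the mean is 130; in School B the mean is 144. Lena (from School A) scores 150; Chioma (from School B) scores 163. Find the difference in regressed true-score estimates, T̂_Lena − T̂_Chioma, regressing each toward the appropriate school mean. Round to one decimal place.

T̂_Lena = 0.84(150) + 0.16(130) = 146.800
T̂_Chioma = 0.84(163) + 0.16(144) = 159.960
Difference = 146.800 − 159.960 = -13.160

-13.2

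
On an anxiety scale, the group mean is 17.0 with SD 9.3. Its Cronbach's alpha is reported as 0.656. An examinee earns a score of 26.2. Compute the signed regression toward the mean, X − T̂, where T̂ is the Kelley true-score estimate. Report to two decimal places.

T̂ = ρX + (1 − ρ)μ
  = 0.656 × 26.2 + 0.344 × 17.0
  = 17.1872 + 5.8480
  = 23.0352
  ≈ 23.035
X − T̂ = 26.2 − 23.035 = 3.165 → 3.16

3.16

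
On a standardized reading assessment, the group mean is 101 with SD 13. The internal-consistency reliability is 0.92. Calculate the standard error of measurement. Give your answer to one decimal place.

3.7

SEM = SD · √(1 − ρ) = 13 × √0.08 = 13 × 0.2828 = 3.677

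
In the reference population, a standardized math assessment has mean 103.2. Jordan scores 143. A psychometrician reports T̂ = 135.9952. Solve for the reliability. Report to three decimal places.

0.824

T̂ = ρX + (1 − ρ)μ  ⇒  T̂ − μ = ρ(X − μ)
ρ = (T̂ − μ)/(X − μ) = (135.9952 − 103.2) / (143 − 103.2) = 32.7952 / 39.8 = 0.82400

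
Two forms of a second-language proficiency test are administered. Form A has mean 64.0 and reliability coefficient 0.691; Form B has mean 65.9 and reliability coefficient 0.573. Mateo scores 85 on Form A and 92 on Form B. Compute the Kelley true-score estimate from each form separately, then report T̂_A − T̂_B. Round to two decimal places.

T̂_A = 0.691(85) + 0.309(64.0) = 78.5110
T̂_B = 0.573(92) + 0.427(65.9) = 80.8553
T̂_A − T̂_B = -2.3443

-2.34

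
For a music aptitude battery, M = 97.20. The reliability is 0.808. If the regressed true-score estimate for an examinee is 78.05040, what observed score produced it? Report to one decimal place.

T̂ = ρX + (1 − ρ)μ  ⇒  X = (T̂ − (1 − ρ)μ) / ρ
X = (78.05040 − 0.192 × 97.20) / 0.808 = (78.05040 − 18.66240) / 0.808 = 59.38800 / 0.808 = 73.500

73.5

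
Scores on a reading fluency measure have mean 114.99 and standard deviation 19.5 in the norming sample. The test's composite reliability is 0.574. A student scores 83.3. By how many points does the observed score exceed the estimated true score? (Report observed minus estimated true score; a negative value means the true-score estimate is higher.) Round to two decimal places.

Kelley's formula gives T̂ = 0.574·83.3 + 0.426·114.99 = 47.8142 + 48.98574 = 96.7999.
X − T̂ = 83.3 − 96.800 = -13.500 → -13.50

-13.50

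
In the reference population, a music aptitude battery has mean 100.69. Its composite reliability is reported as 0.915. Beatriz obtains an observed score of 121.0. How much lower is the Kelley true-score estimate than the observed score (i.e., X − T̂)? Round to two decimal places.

Regress the observed score toward the mean by the unreliability: T̂ = 0.915·121.0 + 0.085·100.69 = 110.7150 + 8.55865 = 119.2737.
X − T̂ = 121.0 − 119.274 = 1.726 → 1.73

1.73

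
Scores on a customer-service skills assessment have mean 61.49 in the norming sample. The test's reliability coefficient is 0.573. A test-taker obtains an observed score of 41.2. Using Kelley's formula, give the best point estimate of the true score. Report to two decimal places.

T̂ = 0.573(41.2) + 0.427(61.49) = 23.6076 + 26.25623 = 49.864 → 49.86

49.86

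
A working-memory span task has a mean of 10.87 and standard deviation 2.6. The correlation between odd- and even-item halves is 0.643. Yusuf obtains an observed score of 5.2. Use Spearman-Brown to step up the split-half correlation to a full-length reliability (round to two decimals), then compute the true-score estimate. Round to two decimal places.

6.45

Spearman-Brown: ρ = 2r/(1 + r) = 2(0.643)/(1 + 0.643) = 1.2860/1.643 = 0.7827 → 0.78
Kelley's formula gives T̂ = 0.78·5.2 + 0.22·10.87 = 4.056 + 2.3914 = 6.447.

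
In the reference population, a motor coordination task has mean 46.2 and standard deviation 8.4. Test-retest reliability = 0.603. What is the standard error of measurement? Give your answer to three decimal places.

5.293

SEM = SD · √(1 − ρ) = 8.4 × √0.397 = 8.4 × 0.6301 = 5.2927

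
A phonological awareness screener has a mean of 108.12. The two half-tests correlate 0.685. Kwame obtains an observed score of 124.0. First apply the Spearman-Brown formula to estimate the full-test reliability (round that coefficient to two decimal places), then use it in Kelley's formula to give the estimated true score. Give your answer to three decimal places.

120.983

Spearman-Brown: ρ = 2r/(1 + r) = 2(0.685)/(1 + 0.685) = 1.3700/1.685 = 0.8131 → 0.81
T̂ = 0.81(124.0) + 0.19(108.12) = 100.440 + 20.5428 = 120.9828 → 120.983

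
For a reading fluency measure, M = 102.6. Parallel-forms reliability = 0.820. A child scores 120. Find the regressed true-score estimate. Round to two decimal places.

T̂ = 0.820(120) + 0.180(102.6) = 98.400 + 18.4680 = 116.868 → 116.87

116.87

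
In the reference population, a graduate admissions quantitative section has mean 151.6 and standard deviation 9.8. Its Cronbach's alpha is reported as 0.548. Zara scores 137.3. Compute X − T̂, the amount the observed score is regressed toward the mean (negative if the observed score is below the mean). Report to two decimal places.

-6.46

Regress the observed score toward the mean by the unreliability: T̂ = 0.548·137.3 + 0.452·151.6 = 75.2404 + 68.5232 = 143.7636.
X − T̂ = 137.3 − 143.764 = -6.464 → -6.46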